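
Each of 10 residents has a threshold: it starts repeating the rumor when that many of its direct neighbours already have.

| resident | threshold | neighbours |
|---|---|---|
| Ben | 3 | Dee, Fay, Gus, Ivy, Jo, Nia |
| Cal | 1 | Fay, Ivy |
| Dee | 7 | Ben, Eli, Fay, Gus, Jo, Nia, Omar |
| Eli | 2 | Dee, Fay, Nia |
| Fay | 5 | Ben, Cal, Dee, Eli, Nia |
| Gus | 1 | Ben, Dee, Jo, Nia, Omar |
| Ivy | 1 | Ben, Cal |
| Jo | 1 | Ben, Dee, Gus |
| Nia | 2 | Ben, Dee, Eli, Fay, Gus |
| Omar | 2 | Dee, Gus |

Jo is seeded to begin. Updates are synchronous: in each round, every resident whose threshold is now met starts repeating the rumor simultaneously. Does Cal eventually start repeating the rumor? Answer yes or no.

Round 1 — Jo starts repeating the rumor (initial).
Round 2 — checking thresholds:
  Ben: 1 of 6 neighbours < 3, not yet.
  Dee: 1 of 7 neighbours < 7, not yet.
  Gus: 1 of 5 neighbours ≥ 1, starts repeating the rumor.
Round 3 — no new spreads; cascade stops.

no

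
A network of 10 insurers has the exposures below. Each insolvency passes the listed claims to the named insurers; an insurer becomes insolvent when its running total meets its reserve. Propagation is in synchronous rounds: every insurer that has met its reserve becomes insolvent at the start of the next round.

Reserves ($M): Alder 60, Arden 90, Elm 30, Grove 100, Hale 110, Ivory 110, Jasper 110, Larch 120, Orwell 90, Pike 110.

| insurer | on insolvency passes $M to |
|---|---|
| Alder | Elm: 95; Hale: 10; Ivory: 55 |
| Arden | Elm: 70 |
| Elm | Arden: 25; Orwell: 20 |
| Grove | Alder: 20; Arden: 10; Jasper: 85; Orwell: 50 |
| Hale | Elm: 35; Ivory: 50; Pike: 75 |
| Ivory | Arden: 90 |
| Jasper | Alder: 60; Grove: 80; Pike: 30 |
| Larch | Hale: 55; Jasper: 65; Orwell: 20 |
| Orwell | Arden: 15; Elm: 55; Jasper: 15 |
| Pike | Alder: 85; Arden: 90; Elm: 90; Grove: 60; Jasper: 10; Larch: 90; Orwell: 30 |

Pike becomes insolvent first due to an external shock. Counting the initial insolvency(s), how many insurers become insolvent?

Round 1 — Pike becomes insolvent (initial).
  Alder: +85 → 85 ≥ 60
  Arden: +90 → 90 ≥ 90
  Elm: +90 → 90 ≥ 30
  Grove: +60 → 60 < 100
  Jasper: +10 → 10 < 110
  Larch: +90 → 90 < 120
  Orwell: +30 → 30 < 90
Round 2 — Alder, Arden, Elm become insolvent.
  Hale: +10 → 10 < 110
  Ivory: +55 → 55 < 110
  Orwell: +20 → 50 < 90
No further insolvencies.

4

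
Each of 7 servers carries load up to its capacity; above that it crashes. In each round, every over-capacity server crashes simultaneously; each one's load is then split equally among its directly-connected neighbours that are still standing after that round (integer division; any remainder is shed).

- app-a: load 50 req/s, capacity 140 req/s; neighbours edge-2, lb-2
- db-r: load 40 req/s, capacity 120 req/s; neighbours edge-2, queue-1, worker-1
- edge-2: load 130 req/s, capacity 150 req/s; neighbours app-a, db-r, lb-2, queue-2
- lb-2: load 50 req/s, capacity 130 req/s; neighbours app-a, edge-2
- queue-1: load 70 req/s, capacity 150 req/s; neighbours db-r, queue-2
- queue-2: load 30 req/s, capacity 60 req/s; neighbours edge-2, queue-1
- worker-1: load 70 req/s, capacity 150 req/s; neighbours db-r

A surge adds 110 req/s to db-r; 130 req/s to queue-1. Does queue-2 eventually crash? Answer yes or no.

Round 1 — db-r at 150 > 120; queue-1 at 200 > 150. db-r, queue-1 crash.
  db-r sheds 150 req/s to edge-2, worker-1: 75 each.
    edge-2: 130+75 = 205 > 150
    worker-1: 70+75 = 145 ≤ 150
  queue-1 sheds 200 req/s to queue-2: 200 each.
    queue-2: 30+200 = 230 > 60
Round 2 — edge-2, queue-2 crash.
  edge-2 sheds 205 req/s to app-a, lb-2: 102 each (1 lost).
    app-a: 50+102 = 152 > 140
    lb-2: 50+102 = 152 > 130
  queue-2 sheds 230 req/s: no online neighbours, lost.
Round 3 — app-a, lb-2 crash.
  app-a sheds 152 req/s: no online neighbours, lost.
  lb-2 sheds 152 req/s: no online neighbours, lost.
No further crashes.

yes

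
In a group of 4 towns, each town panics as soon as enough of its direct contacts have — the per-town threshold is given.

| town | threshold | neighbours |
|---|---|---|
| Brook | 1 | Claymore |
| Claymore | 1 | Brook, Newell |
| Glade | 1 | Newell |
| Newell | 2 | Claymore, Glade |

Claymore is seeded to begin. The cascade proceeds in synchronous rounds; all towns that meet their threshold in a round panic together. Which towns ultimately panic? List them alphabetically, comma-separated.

Round 1 — Claymore panics (initial).
Round 2 — checking thresholds:
  Brook: 1 of 1 neighbours ≥ 1, panics.
  Newell: 1 of 2 neighbours < 2, holds.
Round 3 — no new panics; cascade stops.

Brook, Claymore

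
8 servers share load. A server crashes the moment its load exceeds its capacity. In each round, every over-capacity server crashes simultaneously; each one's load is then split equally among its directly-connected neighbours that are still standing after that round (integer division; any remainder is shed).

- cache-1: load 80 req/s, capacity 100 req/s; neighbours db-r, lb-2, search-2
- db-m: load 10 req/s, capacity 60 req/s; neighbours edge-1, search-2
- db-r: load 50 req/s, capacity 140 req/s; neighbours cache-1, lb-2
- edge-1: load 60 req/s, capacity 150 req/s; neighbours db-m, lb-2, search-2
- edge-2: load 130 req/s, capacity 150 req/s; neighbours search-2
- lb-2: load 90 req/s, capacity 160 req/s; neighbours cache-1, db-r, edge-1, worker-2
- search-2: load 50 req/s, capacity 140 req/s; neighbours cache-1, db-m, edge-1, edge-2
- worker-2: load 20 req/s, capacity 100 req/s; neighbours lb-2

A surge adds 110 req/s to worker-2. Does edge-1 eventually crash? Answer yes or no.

Round 1 — worker-2 at 130 > 100. worker-2 crashes.
  worker-2 sheds 130 req/s to lb-2: 130 each.
    lb-2: 90+130 = 220 > 160
Round 2 — lb-2 crashes.
  lb-2 sheds 220 req/s to cache-1, db-r, edge-1: 73 each (1 lost).
    cache-1: 80+73 = 153 > 100
    db-r: 50+73 = 123 ≤ 140
    edge-1: 60+73 = 133 ≤ 150
Round 3 — cache-1 crashes.
  cache-1 sheds 153 req/s to db-r, search-2: 76 each (1 lost).
    db-r: 123+76 = 199 > 140
    search-2: 50+76 = 126 ≤ 140
Round 4 — db-r crashes.
  db-r sheds 199 req/s: no online neighbours, lost.
No further crashes.

no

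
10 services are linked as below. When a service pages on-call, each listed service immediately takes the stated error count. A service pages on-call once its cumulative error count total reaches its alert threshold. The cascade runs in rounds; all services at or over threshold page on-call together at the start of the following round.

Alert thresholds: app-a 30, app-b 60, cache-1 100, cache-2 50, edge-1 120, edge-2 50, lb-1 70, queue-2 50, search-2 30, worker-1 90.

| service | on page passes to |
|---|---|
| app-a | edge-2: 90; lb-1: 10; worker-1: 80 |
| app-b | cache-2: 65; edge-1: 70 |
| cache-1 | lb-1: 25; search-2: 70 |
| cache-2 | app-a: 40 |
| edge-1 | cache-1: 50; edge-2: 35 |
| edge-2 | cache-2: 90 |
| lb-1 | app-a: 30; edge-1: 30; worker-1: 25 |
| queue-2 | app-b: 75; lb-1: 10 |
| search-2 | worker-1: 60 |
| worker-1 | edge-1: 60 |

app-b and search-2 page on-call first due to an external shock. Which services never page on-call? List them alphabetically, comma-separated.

cache-1, lb-1, queue-2

Round 1 — app-b, search-2 page on-call (initial).
  cache-2: +65 → 65 ≥ 50
  edge-1: +70 → 70 < 120
  worker-1: +60 → 60 < 90
Round 2 — cache-2 pages on-call.
  app-a: +40 → 40 ≥ 30
Round 3 — app-a pages on-call.
  edge-2: +90 → 90 ≥ 50
  lb-1: +10 → 10 < 70
  worker-1: +80 → 140 ≥ 90
Round 4 — edge-2, worker-1 page on-call.
  edge-1: +60 → 130 ≥ 120
Round 5 — edge-1 pages on-call.
  cache-1: +50 → 50 < 100
No further pages.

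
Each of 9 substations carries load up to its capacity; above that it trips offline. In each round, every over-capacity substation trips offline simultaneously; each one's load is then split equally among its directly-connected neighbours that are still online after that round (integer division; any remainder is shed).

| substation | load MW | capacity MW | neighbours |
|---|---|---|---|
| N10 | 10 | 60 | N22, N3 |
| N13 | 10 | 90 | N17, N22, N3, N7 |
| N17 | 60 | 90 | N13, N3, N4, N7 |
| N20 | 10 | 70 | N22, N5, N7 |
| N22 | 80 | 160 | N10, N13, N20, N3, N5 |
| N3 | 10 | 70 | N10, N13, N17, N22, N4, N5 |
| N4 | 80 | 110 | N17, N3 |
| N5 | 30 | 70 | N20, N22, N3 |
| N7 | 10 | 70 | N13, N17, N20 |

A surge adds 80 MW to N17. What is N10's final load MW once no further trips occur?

Round 1 — N17 at 140 > 90. N17 trips offline.
  N17 sheds 140 MW to N13, N3, N4, N7: 35 each.
    N13: 10+35 = 45 ≤ 90
    N3: 10+35 = 45 ≤ 70
    N4: 80+35 = 115 > 110
    N7: 10+35 = 45 ≤ 70
Round 2 — N4 trips offline.
  N4 sheds 115 MW to N3: 115 each.
    N3: 45+115 = 160 > 70
Round 3 — N3 trips offline.
  N3 sheds 160 MW to N10, N13, N22, N5: 40 each.
    N10: 10+40 = 50 ≤ 60
    N13: 45+40 = 85 ≤ 90
    N22: 80+40 = 120 ≤ 160
    N5: 30+40 = 70 ≤ 70
No further trips.

50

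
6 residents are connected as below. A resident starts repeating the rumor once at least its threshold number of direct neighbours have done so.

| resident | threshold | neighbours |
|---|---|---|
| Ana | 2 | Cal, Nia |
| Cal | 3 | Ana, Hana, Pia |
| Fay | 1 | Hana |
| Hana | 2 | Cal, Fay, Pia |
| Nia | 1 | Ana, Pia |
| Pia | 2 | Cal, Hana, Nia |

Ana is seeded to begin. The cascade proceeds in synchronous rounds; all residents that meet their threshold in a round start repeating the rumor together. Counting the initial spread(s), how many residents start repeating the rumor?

Round 1 — Ana starts repeating the rumor (initial).
Round 2 — checking thresholds:
  Cal: 1 of 3 neighbours < 3, holds.
  Nia: 1 of 2 neighbours ≥ 1, starts repeating the rumor.
Round 3 — no new spreads; cascade stops.

2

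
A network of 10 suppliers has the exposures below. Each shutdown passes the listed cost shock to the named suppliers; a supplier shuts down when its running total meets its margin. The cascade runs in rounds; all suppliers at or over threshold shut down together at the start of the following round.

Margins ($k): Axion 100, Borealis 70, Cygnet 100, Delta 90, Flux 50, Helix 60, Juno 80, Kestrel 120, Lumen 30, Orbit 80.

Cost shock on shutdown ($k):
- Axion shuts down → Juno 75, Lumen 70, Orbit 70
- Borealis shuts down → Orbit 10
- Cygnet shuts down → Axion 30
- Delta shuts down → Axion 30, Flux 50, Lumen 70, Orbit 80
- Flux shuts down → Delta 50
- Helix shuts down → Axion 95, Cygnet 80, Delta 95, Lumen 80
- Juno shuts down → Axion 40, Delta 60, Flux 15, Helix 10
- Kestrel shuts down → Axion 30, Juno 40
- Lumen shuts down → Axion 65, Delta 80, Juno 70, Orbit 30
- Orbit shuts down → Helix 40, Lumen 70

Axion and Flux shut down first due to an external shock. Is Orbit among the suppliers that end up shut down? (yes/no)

yes

Round 1 — Axion, Flux shut down (initial).
  Delta: +50 → 50 < 90
  Juno: +75 → 75 < 80
  Lumen: +70 → 70 ≥ 30
  Orbit: +70 → 70 < 80
Round 2 — Lumen shuts down.
  Delta: +80 → 130 ≥ 90
  Juno: +70 → 145 ≥ 80
  Orbit: +30 → 100 ≥ 80
Round 3 — Delta, Juno, Orbit shut down.
  Helix: +10+40 → 50 < 60
No further shutdowns.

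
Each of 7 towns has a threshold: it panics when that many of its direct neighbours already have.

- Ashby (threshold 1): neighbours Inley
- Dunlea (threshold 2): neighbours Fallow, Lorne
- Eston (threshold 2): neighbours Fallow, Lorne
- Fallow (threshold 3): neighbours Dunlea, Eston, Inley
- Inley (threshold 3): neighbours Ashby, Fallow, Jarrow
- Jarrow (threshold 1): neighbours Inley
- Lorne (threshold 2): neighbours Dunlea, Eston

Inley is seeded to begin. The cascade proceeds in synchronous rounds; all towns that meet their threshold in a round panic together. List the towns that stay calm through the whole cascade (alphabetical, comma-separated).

Dunlea, Eston, Fallow, Lorne

Round 1 — Inley panics (initial).
Round 2 — checking thresholds:
  Ashby: 1 of 1 neighbours ≥ 1, panics.
  Fallow: 1 of 3 neighbours < 3, holds.
  Jarrow: 1 of 1 neighbours ≥ 1, panics.
Round 3 — no new panics; cascade stops.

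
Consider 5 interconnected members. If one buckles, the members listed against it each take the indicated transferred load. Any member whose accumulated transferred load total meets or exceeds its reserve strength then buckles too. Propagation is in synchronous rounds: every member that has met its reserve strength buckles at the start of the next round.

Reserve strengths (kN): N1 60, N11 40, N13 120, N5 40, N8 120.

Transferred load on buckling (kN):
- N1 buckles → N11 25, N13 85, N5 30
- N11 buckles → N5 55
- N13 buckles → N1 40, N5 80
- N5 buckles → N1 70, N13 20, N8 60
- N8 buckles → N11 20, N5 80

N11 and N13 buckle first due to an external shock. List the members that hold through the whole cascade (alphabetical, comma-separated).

N8

Round 1 — N11, N13 buckle (initial).
  N1: +40 → 40 < 60
  N5: +55+80 → 135 ≥ 40
Round 2 — N5 buckles.
  N1: +70 → 110 ≥ 60
  N8: +60 → 60 < 120
Round 3 — N1 buckles.
No further bucklings.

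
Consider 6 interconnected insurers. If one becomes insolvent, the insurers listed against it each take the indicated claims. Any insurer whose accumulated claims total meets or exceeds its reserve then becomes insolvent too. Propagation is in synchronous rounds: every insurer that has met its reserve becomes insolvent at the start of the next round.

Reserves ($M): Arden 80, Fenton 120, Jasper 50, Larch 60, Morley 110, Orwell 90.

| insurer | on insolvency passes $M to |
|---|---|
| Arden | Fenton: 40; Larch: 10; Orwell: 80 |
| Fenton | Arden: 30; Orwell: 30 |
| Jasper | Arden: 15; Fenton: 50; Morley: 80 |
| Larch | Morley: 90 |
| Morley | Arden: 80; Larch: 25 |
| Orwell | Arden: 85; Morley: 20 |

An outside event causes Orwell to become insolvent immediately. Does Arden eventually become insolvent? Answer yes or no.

yes

Round 1 — Orwell becomes insolvent (initial).
  Arden: +85 → 85 ≥ 80
  Morley: +20 → 20 < 110
Round 2 — Arden becomes insolvent.
  Fenton: +40 → 40 < 120
  Larch: +10 → 10 < 60
No further insolvencies.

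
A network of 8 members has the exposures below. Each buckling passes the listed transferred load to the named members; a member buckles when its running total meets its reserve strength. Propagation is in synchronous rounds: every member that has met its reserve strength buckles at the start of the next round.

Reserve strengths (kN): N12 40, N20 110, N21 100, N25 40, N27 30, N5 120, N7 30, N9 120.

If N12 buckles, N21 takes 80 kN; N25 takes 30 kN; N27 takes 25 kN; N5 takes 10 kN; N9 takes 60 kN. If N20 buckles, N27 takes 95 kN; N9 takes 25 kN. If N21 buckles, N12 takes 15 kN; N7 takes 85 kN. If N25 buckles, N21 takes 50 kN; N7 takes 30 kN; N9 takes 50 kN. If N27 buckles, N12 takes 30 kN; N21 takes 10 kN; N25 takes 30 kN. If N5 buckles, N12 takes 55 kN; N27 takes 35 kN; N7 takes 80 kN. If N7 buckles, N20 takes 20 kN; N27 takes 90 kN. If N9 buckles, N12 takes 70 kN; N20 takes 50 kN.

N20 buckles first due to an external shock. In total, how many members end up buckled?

Round 1 — N20 buckles (initial).
  N27: +95 → 95 ≥ 30
  N9: +25 → 25 < 120
Round 2 — N27 buckles.
  N12: +30 → 30 < 40
  N21: +10 → 10 < 100
  N25: +30 → 30 < 40
No further bucklings.

2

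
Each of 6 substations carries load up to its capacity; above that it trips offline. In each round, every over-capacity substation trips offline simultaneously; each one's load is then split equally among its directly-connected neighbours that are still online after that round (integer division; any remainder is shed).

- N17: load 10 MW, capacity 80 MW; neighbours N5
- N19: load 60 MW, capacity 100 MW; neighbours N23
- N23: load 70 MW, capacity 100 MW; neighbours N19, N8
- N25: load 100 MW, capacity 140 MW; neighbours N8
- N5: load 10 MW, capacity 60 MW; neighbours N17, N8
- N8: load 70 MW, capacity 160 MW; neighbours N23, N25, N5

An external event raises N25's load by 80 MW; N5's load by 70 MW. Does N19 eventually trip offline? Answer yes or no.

yes

Round 1 — N25 at 180 > 140; N5 at 80 > 60. N25, N5 trip offline.
  N25 sheds 180 MW to N8: 180 each.
    N8: 70+180 = 250 > 160
  N5 sheds 80 MW to N17, N8: 40 each.
    N17: 10+40 = 50 ≤ 80
    N8: 250+40 = 290 > 160
Round 2 — N8 trips offline.
  N8 sheds 290 MW to N23: 290 each.
    N23: 70+290 = 360 > 100
Round 3 — N23 trips offline.
  N23 sheds 360 MW to N19: 360 each.
    N19: 60+360 = 420 > 100
Round 4 — N19 trips offline.
  N19 sheds 420 MW: no online neighbours, lost.
No further trips.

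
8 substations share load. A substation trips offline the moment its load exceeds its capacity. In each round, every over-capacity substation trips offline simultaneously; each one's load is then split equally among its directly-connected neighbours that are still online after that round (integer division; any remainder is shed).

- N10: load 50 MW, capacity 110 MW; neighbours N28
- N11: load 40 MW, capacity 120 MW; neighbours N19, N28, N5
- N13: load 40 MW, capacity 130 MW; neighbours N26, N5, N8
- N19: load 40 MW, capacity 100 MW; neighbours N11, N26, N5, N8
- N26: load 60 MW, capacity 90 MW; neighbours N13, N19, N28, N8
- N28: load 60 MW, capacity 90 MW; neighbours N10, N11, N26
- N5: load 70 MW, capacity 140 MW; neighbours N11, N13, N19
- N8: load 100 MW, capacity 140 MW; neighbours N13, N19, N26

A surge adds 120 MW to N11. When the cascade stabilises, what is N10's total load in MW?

Round 1 — N11 at 160 > 120. N11 trips offline.
  N11 sheds 160 MW to N19, N28, N5: 53 each (1 lost).
    N19: 40+53 = 93 ≤ 100
    N28: 60+53 = 113 > 90
    N5: 70+53 = 123 ≤ 140
Round 2 — N28 trips offline.
  N28 sheds 113 MW to N10, N26: 56 each (1 lost).
    N10: 50+56 = 106 ≤ 110
    N26: 60+56 = 116 > 90
Round 3 — N26 trips offline.
  N26 sheds 116 MW to N13, N19, N8: 38 each (2 lost).
    N13: 40+38 = 78 ≤ 130
    N19: 93+38 = 131 > 100
    N8: 100+38 = 138 ≤ 140
Round 4 — N19 trips offline.
  N19 sheds 131 MW to N5, N8: 65 each (1 lost).
    N5: 123+65 = 188 > 140
    N8: 138+65 = 203 > 140
Round 5 — N5, N8 trip offline.
  N5 sheds 188 MW to N13: 188 each.
    N13: 78+188 = 266 > 130
  N8 sheds 203 MW to N13: 203 each.
    N13: 266+203 = 469 > 130
Round 6 — N13 trips offline.
  N13 sheds 469 MW: no online neighbours, lost.
No further trips.

106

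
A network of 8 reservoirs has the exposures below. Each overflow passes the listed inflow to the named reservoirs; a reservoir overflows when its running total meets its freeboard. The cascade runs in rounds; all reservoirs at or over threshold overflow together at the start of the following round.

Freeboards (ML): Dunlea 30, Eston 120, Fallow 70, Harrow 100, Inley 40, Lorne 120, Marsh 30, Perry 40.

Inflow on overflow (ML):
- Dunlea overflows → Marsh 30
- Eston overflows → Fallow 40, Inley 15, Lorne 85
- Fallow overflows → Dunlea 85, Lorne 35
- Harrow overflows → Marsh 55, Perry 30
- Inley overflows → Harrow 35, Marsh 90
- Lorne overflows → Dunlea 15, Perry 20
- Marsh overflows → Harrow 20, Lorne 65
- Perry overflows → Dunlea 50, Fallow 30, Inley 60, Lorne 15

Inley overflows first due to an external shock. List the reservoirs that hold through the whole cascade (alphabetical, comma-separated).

Dunlea, Eston, Fallow, Harrow, Lorne, Perry

Round 1 — Inley overflows (initial).
  Harrow: +35 → 35 < 100
  Marsh: +90 → 90 ≥ 30
Round 2 — Marsh overflows.
  Harrow: +20 → 55 < 100
  Lorne: +65 → 65 < 120
No further overflows.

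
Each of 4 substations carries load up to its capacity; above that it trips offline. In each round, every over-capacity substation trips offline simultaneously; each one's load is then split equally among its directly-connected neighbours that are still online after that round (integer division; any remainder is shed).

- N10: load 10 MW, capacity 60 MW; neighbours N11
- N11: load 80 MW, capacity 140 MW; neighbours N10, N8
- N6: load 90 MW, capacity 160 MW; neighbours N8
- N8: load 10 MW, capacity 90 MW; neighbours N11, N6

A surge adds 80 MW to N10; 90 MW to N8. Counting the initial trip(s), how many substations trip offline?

Round 1 — N10 at 90 > 60; N8 at 100 > 90. N10, N8 trip offline.
  N10 sheds 90 MW to N11: 90 each.
    N11: 80+90 = 170 > 140
  N8 sheds 100 MW to N11, N6: 50 each.
    N11: 170+50 = 220 > 140
    N6: 90+50 = 140 ≤ 160
Round 2 — N11 trips offline.
  N11 sheds 220 MW: no online neighbours, lost.
No further trips.

3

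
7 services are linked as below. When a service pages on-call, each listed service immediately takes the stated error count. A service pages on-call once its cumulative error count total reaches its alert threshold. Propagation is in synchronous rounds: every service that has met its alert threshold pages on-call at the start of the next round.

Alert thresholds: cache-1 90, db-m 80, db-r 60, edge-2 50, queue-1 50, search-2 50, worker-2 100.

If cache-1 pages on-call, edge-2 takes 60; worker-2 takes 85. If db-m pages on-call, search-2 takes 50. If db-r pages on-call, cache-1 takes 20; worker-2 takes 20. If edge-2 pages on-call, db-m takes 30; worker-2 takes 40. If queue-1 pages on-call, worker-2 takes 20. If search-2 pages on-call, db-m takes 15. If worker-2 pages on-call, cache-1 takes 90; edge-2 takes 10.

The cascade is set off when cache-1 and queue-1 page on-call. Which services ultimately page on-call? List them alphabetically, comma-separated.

cache-1, edge-2, queue-1, worker-2

Round 1 — cache-1, queue-1 page on-call (initial).
  edge-2: +60 → 60 ≥ 50
  worker-2: +85+20 → 105 ≥ 100
Round 2 — edge-2, worker-2 page on-call.
  db-m: +30 → 30 < 80
No further pages.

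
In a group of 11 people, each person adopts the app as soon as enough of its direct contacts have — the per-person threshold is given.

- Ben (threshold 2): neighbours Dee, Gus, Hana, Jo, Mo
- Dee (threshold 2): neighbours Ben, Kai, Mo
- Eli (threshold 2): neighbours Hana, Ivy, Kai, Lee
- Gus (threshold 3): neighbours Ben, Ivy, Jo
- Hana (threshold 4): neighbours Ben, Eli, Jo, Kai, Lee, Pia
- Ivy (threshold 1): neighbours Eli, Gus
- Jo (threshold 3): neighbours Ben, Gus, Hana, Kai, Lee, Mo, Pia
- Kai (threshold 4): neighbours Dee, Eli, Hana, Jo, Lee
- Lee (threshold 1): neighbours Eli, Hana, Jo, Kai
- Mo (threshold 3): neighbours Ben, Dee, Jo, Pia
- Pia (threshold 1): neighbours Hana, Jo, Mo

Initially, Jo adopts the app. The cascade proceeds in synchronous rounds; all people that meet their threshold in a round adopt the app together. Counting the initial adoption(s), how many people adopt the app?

Round 1 — Jo adopts the app (initial).
Round 2 — checking thresholds:
  Ben: 1 of 5 neighbours < 2, holds.
  Gus: 1 of 3 neighbours < 3, holds.
  Hana: 1 of 6 neighbours < 4, holds.
  Kai: 1 of 5 neighbours < 4, holds.
  Lee: 1 of 4 neighbours ≥ 1, adopts the app.
  Mo: 1 of 4 neighbours < 3, holds.
  Pia: 1 of 3 neighbours ≥ 1, adopts the app.
Round 3 — no new adoptions; cascade stops.

3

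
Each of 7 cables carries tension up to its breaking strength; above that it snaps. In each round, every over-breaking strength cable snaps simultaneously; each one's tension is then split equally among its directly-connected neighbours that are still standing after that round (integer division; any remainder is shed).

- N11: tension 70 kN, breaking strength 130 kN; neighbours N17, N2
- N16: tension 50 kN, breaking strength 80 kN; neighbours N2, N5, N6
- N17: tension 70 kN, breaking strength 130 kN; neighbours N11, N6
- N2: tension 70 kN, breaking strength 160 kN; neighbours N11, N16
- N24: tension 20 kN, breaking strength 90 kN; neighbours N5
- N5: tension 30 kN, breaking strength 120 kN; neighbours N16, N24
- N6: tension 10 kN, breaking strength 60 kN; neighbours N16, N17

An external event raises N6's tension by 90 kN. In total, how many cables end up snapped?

2

Round 1 — N6 at 100 > 60. N6 snaps.
  N6 sheds 100 kN to N16, N17: 50 each.
    N16: 50+50 = 100 > 80
    N17: 70+50 = 120 ≤ 130
Round 2 — N16 snaps.
  N16 sheds 100 kN to N2, N5: 50 each.
    N2: 70+50 = 120 ≤ 160
    N5: 30+50 = 80 ≤ 120
No further breaks.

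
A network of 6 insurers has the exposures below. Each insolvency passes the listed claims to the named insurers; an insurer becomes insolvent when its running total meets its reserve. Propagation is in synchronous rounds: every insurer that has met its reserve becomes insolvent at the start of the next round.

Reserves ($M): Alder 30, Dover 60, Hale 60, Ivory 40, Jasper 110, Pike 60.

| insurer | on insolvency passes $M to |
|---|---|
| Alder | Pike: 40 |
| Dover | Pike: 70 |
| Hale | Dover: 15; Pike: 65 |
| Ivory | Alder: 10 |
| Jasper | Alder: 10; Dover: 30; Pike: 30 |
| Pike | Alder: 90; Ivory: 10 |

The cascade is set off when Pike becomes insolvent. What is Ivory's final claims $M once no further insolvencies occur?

10

Round 1 — Pike becomes insolvent (initial).
  Alder: +90 → 90 ≥ 30
  Ivory: +10 → 10 < 40
Round 2 — Alder becomes insolvent.
No further insolvencies.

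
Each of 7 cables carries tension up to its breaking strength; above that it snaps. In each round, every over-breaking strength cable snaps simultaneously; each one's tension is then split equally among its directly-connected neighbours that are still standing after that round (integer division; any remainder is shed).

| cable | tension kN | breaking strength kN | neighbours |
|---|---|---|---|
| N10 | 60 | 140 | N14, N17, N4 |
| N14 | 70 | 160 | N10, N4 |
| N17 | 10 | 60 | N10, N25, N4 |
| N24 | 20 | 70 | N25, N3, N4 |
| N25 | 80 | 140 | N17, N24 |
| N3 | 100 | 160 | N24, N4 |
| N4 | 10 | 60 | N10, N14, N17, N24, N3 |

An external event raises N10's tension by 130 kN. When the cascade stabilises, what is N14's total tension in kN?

157

Round 1 — N10 at 190 > 140. N10 snaps.
  N10 sheds 190 kN to N14, N17, N4: 63 each (1 lost).
    N14: 70+63 = 133 ≤ 160
    N17: 10+63 = 73 > 60
    N4: 10+63 = 73 > 60
Round 2 — N17, N4 snap.
  N17 sheds 73 kN to N25: 73 each.
    N25: 80+73 = 153 > 140
  N4 sheds 73 kN to N14, N24, N3: 24 each (1 lost).
    N14: 133+24 = 157 ≤ 160
    N24: 20+24 = 44 ≤ 70
    N3: 100+24 = 124 ≤ 160
Round 3 — N25 snaps.
  N25 sheds 153 kN to N24: 153 each.
    N24: 44+153 = 197 > 70
Round 4 — N24 snaps.
  N24 sheds 197 kN to N3: 197 each.
    N3: 124+197 = 321 > 160
Round 5 — N3 snaps.
  N3 sheds 321 kN: no online neighbours, lost.
No further breaks.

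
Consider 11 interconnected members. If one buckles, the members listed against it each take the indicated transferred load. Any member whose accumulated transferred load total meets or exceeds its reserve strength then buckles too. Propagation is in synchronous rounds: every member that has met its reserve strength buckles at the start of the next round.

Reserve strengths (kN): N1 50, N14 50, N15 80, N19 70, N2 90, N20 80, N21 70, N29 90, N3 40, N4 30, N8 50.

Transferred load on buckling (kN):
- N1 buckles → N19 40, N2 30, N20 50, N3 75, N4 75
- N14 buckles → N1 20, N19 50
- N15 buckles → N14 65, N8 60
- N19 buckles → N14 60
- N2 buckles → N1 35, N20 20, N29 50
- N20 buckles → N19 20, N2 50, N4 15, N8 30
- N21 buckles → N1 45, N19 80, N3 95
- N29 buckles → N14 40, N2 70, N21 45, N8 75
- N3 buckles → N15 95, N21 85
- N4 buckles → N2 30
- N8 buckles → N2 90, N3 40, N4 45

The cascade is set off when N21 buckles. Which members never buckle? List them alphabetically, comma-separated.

N20, N29

Round 1 — N21 buckles (initial).
  N1: +45 → 45 < 50
  N19: +80 → 80 ≥ 70
  N3: +95 → 95 ≥ 40
Round 2 — N19, N3 buckle.
  N14: +60 → 60 ≥ 50
  N15: +95 → 95 ≥ 80
Round 3 — N14, N15 buckle.
  N1: +20 → 65 ≥ 50
  N8: +60 → 60 ≥ 50
Round 4 — N1, N8 buckle.
  N2: +30+90 → 120 ≥ 90
  N20: +50 → 50 < 80
  N4: +75+45 → 120 ≥ 30
Round 5 — N2, N4 buckle.
  N20: +20 → 70 < 80
  N29: +50 → 50 < 90
No further bucklings.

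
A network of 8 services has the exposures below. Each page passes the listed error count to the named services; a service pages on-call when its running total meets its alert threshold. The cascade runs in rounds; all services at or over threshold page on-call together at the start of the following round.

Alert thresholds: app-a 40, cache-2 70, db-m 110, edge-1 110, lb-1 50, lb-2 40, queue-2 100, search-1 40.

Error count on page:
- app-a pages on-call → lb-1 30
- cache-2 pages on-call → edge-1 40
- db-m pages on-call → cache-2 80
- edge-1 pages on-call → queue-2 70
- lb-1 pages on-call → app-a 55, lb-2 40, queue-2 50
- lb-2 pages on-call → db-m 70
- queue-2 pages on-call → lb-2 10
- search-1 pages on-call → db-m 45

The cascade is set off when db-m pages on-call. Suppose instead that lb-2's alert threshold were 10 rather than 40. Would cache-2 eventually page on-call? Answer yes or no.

yes

With lb-2's alert threshold at 10:
Round 1 — db-m pages on-call (initial).
  cache-2: +80 → 80 ≥ 70
Round 2 — cache-2 pages on-call.
  edge-1: +40 → 40 < 110
No further pages.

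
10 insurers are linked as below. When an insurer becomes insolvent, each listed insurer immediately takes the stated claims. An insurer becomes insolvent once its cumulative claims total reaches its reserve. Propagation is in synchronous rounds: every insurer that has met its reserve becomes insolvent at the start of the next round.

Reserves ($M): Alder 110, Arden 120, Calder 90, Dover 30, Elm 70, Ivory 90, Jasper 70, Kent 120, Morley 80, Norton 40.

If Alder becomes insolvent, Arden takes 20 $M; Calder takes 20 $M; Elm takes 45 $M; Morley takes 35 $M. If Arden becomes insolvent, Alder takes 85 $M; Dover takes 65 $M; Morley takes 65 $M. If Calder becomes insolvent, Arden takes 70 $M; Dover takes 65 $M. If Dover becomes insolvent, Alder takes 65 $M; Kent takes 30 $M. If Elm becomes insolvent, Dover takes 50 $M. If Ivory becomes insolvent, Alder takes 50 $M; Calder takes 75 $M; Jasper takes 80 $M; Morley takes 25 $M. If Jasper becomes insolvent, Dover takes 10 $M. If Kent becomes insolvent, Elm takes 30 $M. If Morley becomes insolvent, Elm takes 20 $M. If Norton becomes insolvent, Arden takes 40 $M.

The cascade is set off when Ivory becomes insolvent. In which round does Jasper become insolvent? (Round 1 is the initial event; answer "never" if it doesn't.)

2

Round 1 — Ivory becomes insolvent (initial).
  Alder: +50 → 50 < 110
  Calder: +75 → 75 < 90
  Jasper: +80 → 80 ≥ 70
  Morley: +25 → 25 < 80
Round 2 — Jasper becomes insolvent.
  Dover: +10 → 10 < 30
No further insolvencies.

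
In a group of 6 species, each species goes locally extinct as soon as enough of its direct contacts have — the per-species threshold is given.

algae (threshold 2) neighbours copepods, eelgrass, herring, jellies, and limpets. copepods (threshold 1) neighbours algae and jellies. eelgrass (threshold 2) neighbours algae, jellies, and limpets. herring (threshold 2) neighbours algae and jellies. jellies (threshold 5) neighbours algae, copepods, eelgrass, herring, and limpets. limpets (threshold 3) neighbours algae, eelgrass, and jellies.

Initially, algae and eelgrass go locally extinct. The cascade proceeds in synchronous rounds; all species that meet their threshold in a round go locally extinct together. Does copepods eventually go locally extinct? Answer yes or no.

yes

Round 1 — algae, eelgrass go locally extinct (initial).
Round 2 — checking thresholds:
  copepods: 1 of 2 neighbours ≥ 1, goes locally extinct.
  herring: 1 of 2 neighbours < 2, below threshold.
  jellies: 2 of 5 neighbours < 5, below threshold.
  limpets: 2 of 3 neighbours < 3, below threshold.
Round 3 — no new extinctions; cascade stops.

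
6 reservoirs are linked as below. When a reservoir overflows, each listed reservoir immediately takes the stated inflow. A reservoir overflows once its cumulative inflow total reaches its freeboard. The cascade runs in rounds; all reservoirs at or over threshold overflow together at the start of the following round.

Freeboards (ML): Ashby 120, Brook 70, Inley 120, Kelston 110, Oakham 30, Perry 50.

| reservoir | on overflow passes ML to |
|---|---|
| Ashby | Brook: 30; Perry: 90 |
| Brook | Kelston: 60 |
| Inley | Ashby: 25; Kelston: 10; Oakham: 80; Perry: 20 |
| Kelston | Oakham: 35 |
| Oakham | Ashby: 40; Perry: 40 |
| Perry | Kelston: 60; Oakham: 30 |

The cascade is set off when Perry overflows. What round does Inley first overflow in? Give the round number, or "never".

Round 1 — Perry overflows (initial).
  Kelston: +60 → 60 < 110
  Oakham: +30 → 30 ≥ 30
Round 2 — Oakham overflows.
  Ashby: +40 → 40 < 120
No further overflows.

never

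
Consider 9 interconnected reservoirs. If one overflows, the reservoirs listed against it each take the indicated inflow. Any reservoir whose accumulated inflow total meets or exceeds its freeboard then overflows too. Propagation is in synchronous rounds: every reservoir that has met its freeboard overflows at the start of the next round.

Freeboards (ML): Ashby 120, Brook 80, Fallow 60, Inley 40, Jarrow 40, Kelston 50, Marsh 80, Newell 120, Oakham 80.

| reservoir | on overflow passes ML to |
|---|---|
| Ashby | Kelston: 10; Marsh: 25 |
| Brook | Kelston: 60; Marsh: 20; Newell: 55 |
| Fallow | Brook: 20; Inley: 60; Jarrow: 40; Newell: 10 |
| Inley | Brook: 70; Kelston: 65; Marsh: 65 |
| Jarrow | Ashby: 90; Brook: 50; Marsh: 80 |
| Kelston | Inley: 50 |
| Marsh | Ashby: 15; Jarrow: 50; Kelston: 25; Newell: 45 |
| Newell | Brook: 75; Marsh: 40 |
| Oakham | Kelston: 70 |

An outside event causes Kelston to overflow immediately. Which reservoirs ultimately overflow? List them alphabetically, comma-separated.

Round 1 — Kelston overflows (initial).
  Inley: +50 → 50 ≥ 40
Round 2 — Inley overflows.
  Brook: +70 → 70 < 80
  Marsh: +65 → 65 < 80
No further overflows.

Inley, Kelston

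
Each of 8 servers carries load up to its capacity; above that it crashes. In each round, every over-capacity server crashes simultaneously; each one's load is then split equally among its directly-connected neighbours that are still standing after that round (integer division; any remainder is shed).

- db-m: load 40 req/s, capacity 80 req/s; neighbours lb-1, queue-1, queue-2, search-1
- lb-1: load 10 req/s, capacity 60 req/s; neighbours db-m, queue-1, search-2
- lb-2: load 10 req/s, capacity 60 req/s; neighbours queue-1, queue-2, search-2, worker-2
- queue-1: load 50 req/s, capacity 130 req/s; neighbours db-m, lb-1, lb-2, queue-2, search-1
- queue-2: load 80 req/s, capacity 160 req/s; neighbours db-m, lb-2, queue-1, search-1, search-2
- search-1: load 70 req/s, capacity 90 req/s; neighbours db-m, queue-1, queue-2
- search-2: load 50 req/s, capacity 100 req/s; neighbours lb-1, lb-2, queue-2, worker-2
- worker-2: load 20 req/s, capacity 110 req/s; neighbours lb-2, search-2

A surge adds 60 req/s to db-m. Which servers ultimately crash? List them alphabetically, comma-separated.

Round 1 — db-m at 100 > 80. db-m crashes.
  db-m sheds 100 req/s to lb-1, queue-1, queue-2, search-1: 25 each.
    lb-1: 10+25 = 35 ≤ 60
    queue-1: 50+25 = 75 ≤ 130
    queue-2: 80+25 = 105 ≤ 160
    search-1: 70+25 = 95 > 90
Round 2 — search-1 crashes.
  search-1 sheds 95 req/s to queue-1, queue-2: 47 each (1 lost).
    queue-1: 75+47 = 122 ≤ 130
    queue-2: 105+47 = 152 ≤ 160
No further crashes.

db-m, search-1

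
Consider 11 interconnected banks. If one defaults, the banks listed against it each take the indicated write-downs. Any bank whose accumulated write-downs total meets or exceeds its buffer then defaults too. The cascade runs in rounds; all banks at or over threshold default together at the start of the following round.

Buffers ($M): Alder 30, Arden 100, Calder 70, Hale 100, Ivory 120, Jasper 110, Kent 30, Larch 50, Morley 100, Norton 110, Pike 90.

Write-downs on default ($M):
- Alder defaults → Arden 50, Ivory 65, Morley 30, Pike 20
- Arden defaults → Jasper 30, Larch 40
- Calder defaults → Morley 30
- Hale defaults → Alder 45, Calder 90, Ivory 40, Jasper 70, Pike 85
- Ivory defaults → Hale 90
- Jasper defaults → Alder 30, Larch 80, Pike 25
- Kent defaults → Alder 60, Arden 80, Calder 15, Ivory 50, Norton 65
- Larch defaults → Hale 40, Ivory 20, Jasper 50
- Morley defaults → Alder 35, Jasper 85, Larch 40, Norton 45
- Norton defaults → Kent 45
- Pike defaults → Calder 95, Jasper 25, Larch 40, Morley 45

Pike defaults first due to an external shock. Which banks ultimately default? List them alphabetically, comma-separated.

Calder, Pike

Round 1 — Pike defaults (initial).
  Calder: +95 → 95 ≥ 70
  Jasper: +25 → 25 < 110
  Larch: +40 → 40 < 50
  Morley: +45 → 45 < 100
Round 2 — Calder defaults.
  Morley: +30 → 75 < 100
No further defaults.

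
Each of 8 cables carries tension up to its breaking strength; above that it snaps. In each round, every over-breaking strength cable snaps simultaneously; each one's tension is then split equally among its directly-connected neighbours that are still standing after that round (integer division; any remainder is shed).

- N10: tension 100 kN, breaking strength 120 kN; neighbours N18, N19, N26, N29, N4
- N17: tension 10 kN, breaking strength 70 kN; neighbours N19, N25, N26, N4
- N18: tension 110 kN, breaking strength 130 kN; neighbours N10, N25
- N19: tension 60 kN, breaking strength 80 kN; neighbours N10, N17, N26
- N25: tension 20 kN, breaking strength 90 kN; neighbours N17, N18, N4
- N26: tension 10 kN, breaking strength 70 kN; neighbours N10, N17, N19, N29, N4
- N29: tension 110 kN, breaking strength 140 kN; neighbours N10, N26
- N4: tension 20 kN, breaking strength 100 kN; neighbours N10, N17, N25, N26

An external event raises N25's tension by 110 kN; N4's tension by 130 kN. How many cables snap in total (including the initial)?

Round 1 — N25 at 130 > 90; N4 at 150 > 100. N25, N4 snap.
  N25 sheds 130 kN to N17, N18: 65 each.
    N17: 10+65 = 75 > 70
    N18: 110+65 = 175 > 130
  N4 sheds 150 kN to N10, N17, N26: 50 each.
    N10: 100+50 = 150 > 120
    N17: 75+50 = 125 > 70
    N26: 10+50 = 60 ≤ 70
Round 2 — N10, N17, N18 snap.
  N10 sheds 150 kN to N19, N26, N29: 50 each.
    N19: 60+50 = 110 > 80
    N26: 60+50 = 110 > 70
    N29: 110+50 = 160 > 140
  N17 sheds 125 kN to N19, N26: 62 each (1 lost).
    N19: 110+62 = 172 > 80
    N26: 110+62 = 172 > 70
  N18 sheds 175 kN: no online neighbours, lost.
Round 3 — N19, N26, N29 snap.
  N19 sheds 172 kN: no online neighbours, lost.
  N26 sheds 172 kN: no online neighbours, lost.
  N29 sheds 160 kN: no online neighbours, lost.
No further breaks.

8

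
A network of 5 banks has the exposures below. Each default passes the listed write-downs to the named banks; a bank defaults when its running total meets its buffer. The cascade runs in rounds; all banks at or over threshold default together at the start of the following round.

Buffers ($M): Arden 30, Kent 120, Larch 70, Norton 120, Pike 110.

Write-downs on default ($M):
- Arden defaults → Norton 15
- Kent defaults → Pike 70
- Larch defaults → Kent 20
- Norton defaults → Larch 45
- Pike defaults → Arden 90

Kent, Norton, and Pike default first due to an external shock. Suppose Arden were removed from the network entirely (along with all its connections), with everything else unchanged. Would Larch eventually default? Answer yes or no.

no

With Arden removed:
Round 1 — Kent, Norton, Pike default (initial).
  Larch: +45 → 45 < 70
No further defaults.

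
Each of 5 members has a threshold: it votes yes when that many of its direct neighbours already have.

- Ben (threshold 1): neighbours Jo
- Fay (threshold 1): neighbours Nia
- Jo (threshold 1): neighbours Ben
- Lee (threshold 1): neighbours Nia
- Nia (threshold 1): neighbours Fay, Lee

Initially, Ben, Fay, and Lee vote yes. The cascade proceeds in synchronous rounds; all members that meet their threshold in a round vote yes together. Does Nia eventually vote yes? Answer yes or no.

Round 1 — Ben, Fay, Lee vote yes (initial).
Round 2 — checking thresholds:
  Jo: 1 of 1 neighbours ≥ 1, votes yes.
  Nia: 2 of 2 neighbours ≥ 1, votes yes.
Round 3 — no new yes votes; cascade stops.

yes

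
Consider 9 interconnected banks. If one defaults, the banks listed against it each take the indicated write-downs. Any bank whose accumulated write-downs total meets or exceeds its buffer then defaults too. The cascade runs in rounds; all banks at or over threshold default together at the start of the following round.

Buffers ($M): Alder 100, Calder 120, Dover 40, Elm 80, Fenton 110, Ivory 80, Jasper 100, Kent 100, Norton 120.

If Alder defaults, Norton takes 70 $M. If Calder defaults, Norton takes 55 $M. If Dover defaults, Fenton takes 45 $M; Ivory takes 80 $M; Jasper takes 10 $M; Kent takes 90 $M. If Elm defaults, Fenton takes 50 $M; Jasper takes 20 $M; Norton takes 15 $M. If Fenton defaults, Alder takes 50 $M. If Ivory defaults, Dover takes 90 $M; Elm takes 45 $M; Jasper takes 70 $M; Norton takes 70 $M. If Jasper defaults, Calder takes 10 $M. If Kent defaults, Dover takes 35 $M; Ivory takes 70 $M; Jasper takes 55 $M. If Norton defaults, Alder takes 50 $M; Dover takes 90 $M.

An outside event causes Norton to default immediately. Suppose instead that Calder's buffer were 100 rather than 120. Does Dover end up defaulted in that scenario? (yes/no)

With Calder's buffer at 100:
Round 1 — Norton defaults (initial).
  Alder: +50 → 50 < 100
  Dover: +90 → 90 ≥ 40
Round 2 — Dover defaults.
  Fenton: +45 → 45 < 110
  Ivory: +80 → 80 ≥ 80
  Jasper: +10 → 10 < 100
  Kent: +90 → 90 < 100
Round 3 — Ivory defaults.
  Elm: +45 → 45 < 80
  Jasper: +70 → 80 < 100
No further defaults.

yes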